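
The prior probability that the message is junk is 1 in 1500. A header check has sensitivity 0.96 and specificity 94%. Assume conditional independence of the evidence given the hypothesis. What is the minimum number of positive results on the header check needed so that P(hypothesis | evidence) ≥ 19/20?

Prior odds: (1/1500) ÷ (1499/1500) = 1/1499.
False-positive rate = 1 − 0.94 = 0.06; likelihood ratio of a positive = 0.96/0.06 = 16.
Target posterior odds = 0.95/0.05 = 19.
Need (1/1499) × 16ⁿ ≥ 19, i.e. 16ⁿ ≥ 28481.
16³ = 4096 falls short of 28481 but 16⁴ = 65536 reaches it, so n = 4.

4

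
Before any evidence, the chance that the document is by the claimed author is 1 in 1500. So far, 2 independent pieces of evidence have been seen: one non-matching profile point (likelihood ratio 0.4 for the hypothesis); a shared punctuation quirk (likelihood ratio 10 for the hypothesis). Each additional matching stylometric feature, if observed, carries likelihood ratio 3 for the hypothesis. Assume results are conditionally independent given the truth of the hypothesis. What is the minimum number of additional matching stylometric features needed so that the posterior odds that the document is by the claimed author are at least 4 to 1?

7

Prior odds = (1/1500)/(1499/1500) = 1/1499.
Combined Bayes factor of the evidence already in hand = 0.4 × 10 = 4.
Odds after that evidence = (1/1499) × 4 = 4/1499.
Target odds = 4.
Need 3ⁿ ≥ 4 ÷ (4/1499) = 1499.
3⁶ = 729 falls short of 1499 but 3⁷ = 2187 reaches it, so n = 7.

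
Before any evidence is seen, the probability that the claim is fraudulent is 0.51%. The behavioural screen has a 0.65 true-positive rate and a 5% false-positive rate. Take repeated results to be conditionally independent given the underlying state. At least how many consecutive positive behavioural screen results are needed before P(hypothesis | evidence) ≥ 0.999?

5

Prior odds: 0.0051 ÷ 0.9949 = 51/9949.
Likelihood ratio of a positive result = 0.65/0.05 = 13.
Target odds: 0.999 ÷ 0.001 = 999.
Require 13ⁿ ≥ 999 ÷ (51/9949) = 3313017/17.
13⁴ = 28561 falls short of 3313017/17 but 13⁵ = 371293 reaches it, so n = 5.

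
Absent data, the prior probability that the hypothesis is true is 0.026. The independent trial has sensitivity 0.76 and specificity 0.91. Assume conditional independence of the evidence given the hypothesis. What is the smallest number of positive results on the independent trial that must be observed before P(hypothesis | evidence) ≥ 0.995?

Prior odds = 0.026/0.974 = 13/487.
False-positive rate = 1 − 0.91 = 0.09; likelihood ratio of a positive = 0.76/0.09 = 76/9.
Target posterior odds = 0.995/0.005 = 199.
Need (13/487) × (76/9)ⁿ ≥ 199, i.e. (76/9)ⁿ ≥ 96913/13.
(76/9)⁴ = 33362176/6561 falls short of 96913/13 but (76/9)⁵ ≈42939.3 reaches it, so n = 5.

5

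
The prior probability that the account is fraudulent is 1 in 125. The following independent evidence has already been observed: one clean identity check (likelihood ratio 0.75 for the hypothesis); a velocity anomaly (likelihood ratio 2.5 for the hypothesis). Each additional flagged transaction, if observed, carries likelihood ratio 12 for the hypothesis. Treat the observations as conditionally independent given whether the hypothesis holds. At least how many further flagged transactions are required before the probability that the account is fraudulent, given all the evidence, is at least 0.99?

Prior odds = 0.008/0.992 = 1/124.
Combined Bayes factor of the evidence already in hand = 0.75 × 2.5 = 1.875.
Odds after that evidence = (1/124) × 1.875 = 15/992.
Target odds = 0.99/0.01 = 99.
Need 12ⁿ ≥ 99 ÷ (15/992) = 6547.2.
12³ = 1728 falls short of 6547.2 but 12⁴ = 20736 reaches it, so n = 4.

4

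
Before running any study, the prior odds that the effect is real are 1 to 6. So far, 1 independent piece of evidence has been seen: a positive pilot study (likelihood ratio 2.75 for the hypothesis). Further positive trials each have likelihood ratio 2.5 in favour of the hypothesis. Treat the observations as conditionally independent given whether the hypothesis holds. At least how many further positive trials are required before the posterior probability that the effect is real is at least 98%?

6

Prior odds = 1/6.
Bayes factor of the evidence already in hand = 2.75.
Odds after that evidence = (1/6) × 2.75 = 11/24.
Target odds = 0.98/0.02 = 49.
Need 2.5ⁿ ≥ 49 ÷ (11/24) = 1176/11.
2.5⁵ = 97.65625 falls short of 1176/11 but 2.5⁶ = 244.140625 reaches it, so n = 6.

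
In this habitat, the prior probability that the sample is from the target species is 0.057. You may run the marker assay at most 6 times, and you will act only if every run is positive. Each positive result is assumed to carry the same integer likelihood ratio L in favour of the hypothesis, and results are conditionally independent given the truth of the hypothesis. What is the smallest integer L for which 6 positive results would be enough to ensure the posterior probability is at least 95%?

Prior odds = 0.057/0.943 = 57/943.
Target odds = 0.95/0.05 = 19.
Need L⁶ ≥ 19 ÷ (57/943) = 943/3.
2⁶ = 64 < 943/3 ≤ 729 = 3⁶, so L = 3.

3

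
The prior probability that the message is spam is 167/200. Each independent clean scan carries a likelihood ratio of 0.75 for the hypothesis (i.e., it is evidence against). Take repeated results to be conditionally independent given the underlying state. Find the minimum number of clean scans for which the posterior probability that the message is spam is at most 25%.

10

Prior odds = 0.835/0.165 = 167/33.
Likelihood ratio per clean scan = 0.75.
Target odds: 0.25 ÷ 0.75 = 1/3.
Require 0.75ⁿ ≤ 1/3 ÷ (167/33) = 11/167.
0.75⁹ = 19683/262144 is still above 11/167 but 0.75¹⁰ = 59049/1048576 is at or below it, so n = 10.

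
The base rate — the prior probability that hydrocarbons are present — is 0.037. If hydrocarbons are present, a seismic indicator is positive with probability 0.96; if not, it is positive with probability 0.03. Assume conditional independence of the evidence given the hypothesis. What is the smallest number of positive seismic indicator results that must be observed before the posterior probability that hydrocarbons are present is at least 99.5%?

3

Prior odds = 0.037/0.963 = 37/963.
Likelihood ratio of a positive = 0.96/0.03 = 32.
Target posterior odds = 0.995/0.005 = 199.
Require 32ⁿ ≥ 199 ÷ (37/963) = 191637/37.
32² = 1024 falls short of 191637/37 but 32³ = 32768 reaches it, so n = 3.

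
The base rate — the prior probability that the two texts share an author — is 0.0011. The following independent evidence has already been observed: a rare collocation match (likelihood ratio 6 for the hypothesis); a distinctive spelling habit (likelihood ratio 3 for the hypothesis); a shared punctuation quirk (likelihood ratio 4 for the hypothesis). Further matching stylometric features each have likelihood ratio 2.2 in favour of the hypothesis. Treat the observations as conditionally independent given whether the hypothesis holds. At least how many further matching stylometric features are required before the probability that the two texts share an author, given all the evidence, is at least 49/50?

9

Prior odds = 0.0011/0.9989 = 11/9989.
Combined Bayes factor of the evidence already in hand = 6 × 3 × 4 = 72.
Odds after that evidence = (11/9989) × 72 = 792/9989.
Target odds = 0.98/0.02 = 49.
Need 2.2ⁿ ≥ 49 ÷ (792/9989) = 489461/792.
2.2⁸ = 214358881/390625 falls short of 489461/792 but 2.2⁹ ≈1207.27 reaches it, so n = 9.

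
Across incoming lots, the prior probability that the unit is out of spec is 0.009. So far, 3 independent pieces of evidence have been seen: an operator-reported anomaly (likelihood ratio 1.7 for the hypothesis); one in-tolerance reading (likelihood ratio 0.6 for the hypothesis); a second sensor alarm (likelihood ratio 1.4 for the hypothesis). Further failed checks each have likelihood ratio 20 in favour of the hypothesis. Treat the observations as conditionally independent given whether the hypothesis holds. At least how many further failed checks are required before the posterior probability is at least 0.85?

3

Prior odds = 0.009/0.991 = 9/991.
Combined Bayes factor of the evidence already in hand = 1.7 × 0.6 × 1.4 = 1.428.
Odds after that evidence = (9/991) × 1.428 = 3213/247750.
Target odds = 0.85/0.15 = 17/3.
Need 20ⁿ ≥ 17/3 ÷ (3213/247750) = 247750/567.
20² = 400 falls short of 247750/567 but 20³ = 8000 reaches it, so n = 3.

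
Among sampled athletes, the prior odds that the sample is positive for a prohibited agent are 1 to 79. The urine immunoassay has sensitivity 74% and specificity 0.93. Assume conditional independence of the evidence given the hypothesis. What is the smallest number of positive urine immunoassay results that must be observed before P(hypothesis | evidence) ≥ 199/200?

Prior odds = 1/79.
False-positive rate = 1 − 0.93 = 0.07; likelihood ratio of a positive = 0.74/0.07 = 74/7.
Target odds: 0.995 ÷ 0.005 = 199.
Require (74/7)ⁿ ≥ 199 ÷ (1/79) = 15721.
(74/7)⁴ = 29986576/2401 falls short of 15721 but (74/7)⁵ ≈132029 reaches it, so n = 5.

5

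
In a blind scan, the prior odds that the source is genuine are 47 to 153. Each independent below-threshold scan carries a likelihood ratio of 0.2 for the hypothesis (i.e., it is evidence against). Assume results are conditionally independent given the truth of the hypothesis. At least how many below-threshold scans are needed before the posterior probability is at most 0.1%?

Prior odds = 47/153.
Likelihood ratio per below-threshold scan = 0.2.
Target posterior odds = 0.001/0.999 = 1/999.
Need (47/153) × 0.2ⁿ ≤ 1/999, i.e. 0.2ⁿ ≤ 17/5217.
0.2³ = 0.008 is still above 17/5217 but 0.2⁴ = 0.0016 is at or below it, so n = 4.

4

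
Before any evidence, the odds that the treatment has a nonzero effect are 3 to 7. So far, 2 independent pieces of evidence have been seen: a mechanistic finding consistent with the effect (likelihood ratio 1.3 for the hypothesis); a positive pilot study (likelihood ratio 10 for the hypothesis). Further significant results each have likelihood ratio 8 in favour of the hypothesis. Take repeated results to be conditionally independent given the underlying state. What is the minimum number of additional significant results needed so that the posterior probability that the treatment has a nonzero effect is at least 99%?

2

Prior odds = 3/7.
Combined Bayes factor of the evidence already in hand = 1.3 × 10 = 13.
Odds after that evidence = (3/7) × 13 = 39/7.
Target odds = 0.99/0.01 = 99.
Need 8ⁿ ≥ 99 ÷ (39/7) = 231/13.
8¹ = 8 falls short of 231/13 but 8² = 64 reaches it, so n = 2.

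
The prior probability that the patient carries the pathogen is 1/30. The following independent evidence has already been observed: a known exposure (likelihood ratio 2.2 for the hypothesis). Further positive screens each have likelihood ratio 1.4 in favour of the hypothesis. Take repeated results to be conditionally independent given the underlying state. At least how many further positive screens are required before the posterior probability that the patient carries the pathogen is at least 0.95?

Prior odds = (1/30)/(29/30) = 1/29.
Bayes factor of the evidence already in hand = 2.2.
Odds after that evidence = (1/29) × 2.2 = 11/145.
Target odds = 0.95/0.05 = 19.
Need 1.4ⁿ ≥ 19 ÷ (11/145) = 2755/11.
1.4¹⁶ ≈217.795 falls short of 2755/11 but 1.4¹⁷ ≈304.913 reaches it, so n = 17.

17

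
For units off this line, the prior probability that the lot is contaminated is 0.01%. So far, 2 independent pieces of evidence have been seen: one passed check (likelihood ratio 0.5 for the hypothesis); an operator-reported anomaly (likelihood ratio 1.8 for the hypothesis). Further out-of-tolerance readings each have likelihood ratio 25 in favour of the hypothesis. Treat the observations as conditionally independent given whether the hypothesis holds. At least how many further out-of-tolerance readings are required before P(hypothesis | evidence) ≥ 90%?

4

Prior odds = 0.0001/0.9999 = 1/9999.
Combined Bayes factor of the evidence already in hand = 0.5 × 1.8 = 0.9.
Odds after that evidence = (1/9999) × 0.9 = 1/11110.
Target odds = 0.9/0.1 = 9.
Need 25ⁿ ≥ 9 ÷ (1/11110) = 99990.
25³ = 15625 falls short of 99990 but 25⁴ = 390625 reaches it, so n = 4.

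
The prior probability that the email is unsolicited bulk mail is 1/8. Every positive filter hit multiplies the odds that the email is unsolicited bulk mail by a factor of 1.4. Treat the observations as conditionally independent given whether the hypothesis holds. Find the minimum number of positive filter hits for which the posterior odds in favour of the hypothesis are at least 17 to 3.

11

Prior odds: 0.125 ÷ 0.875 = 1/7.
Likelihood ratio per positive filter hit = 1.4.
Target odds = 17/3.
Require 1.4ⁿ ≥ 17/3 ÷ (1/7) = 119/3.
1.4¹⁰ = 282475249/9765625 falls short of 119/3 but 1.4¹¹ ≈40.4957 reaches it, so n = 11.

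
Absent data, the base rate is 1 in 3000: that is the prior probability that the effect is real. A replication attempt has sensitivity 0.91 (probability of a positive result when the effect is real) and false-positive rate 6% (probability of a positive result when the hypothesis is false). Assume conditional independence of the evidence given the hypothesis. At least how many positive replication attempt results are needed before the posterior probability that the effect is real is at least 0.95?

Prior odds = (1/3000)/(2999/3000) = 1/2999.
Likelihood ratio of a positive result = 0.91/0.06 = 91/6.
Target posterior odds = 0.95/0.05 = 19.
Require (91/6)ⁿ ≥ 19 ÷ (1/2999) = 56981.
(91/6)⁴ = 68574961/1296 falls short of 56981 but (91/6)⁵ ≈802510 reaches it, so n = 5.

5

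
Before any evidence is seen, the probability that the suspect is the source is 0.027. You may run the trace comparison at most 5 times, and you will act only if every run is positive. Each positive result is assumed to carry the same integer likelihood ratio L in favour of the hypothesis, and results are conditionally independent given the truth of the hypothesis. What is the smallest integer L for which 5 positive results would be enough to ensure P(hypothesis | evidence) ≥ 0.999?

Prior odds = 0.027/0.973 = 27/973.
Target odds = 0.999/0.001 = 999.
Need L⁵ ≥ 999 ÷ (27/973) = 36001.
8⁵ = 32768 < 36001 ≤ 59049 = 9⁵, so L = 9.

9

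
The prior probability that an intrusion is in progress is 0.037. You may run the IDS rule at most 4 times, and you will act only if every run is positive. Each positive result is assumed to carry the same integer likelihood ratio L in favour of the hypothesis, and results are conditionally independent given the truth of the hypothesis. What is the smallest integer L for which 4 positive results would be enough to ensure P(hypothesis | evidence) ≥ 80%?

4

Prior odds = 0.037/0.963 = 37/963.
Target odds = 0.8/0.2 = 4.
Need L⁴ ≥ 4 ÷ (37/963) = 3852/37.
3⁴ = 81 < 3852/37 ≤ 256 = 4⁴, so L = 4.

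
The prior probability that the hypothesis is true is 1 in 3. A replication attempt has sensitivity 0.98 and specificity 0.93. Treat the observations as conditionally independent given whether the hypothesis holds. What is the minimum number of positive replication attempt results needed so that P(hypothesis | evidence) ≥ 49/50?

Prior odds: (1/3) ÷ (2/3) = 0.5.
False-positive rate = 1 − 0.93 = 0.07; likelihood ratio of a positive = 0.98/0.07 = 14.
Target odds: 0.98 ÷ 0.02 = 49.
Need 0.5 × 14ⁿ ≥ 49, i.e. 14ⁿ ≥ 98.
14¹ = 14 falls short of 98 but 14² = 196 reaches it, so n = 2.

2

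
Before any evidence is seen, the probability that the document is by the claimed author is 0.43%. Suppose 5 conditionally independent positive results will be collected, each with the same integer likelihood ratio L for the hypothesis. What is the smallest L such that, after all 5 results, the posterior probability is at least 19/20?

6

Prior odds = 0.0043/0.9957 = 43/9957.
Target odds = 0.95/0.05 = 19.
Need L⁵ ≥ 19 ÷ (43/9957) = 189183/43.
5⁵ = 3125 < 189183/43 ≤ 7776 = 6⁵, so L = 6.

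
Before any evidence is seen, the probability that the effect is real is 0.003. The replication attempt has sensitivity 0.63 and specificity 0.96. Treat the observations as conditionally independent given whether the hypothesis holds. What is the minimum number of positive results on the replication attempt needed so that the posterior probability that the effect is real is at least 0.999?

5

Prior odds: 0.003 ÷ 0.997 = 3/997.
False-positive rate = 1 − 0.96 = 0.04; likelihood ratio of a positive = 0.63/0.04 = 15.75.
Target odds: 0.999 ÷ 0.001 = 999.
Need (3/997) × 15.75ⁿ ≥ 999, i.e. 15.75ⁿ ≥ 332001.
15.75⁴ = 15752961/256 falls short of 332001 but 15.75⁵ = 992436543/1024 reaches it, so n = 5.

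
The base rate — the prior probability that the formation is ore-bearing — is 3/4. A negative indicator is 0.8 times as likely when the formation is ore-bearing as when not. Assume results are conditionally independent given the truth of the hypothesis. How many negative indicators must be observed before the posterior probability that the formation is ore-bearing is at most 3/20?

13

Prior odds: 0.75 ÷ 0.25 = 3.
Likelihood ratio per negative indicator = 0.8.
Target odds: 0.15 ÷ 0.85 = 3/17.
Require 0.8ⁿ ≤ 3/17 ÷ 3 = 1/17.
0.8¹² = 16777216/244140625 is still above 1/17 but 0.8¹³ ≈0.0549756 is at or below it, so n = 13.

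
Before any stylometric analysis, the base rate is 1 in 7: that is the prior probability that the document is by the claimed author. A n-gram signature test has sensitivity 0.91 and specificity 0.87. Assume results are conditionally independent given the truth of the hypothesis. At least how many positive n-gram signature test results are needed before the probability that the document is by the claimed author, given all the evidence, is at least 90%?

3

Prior odds = (1/7)/(6/7) = 1/6.
False-positive rate = 1 − 0.87 = 0.13; likelihood ratio of a positive = 0.91/0.13 = 7.
Target odds: 0.9 ÷ 0.1 = 9.
Need (1/6) × 7ⁿ ≥ 9, i.e. 7ⁿ ≥ 54.
7² = 49 falls short of 54 but 7³ = 343 reaches it, so n = 3.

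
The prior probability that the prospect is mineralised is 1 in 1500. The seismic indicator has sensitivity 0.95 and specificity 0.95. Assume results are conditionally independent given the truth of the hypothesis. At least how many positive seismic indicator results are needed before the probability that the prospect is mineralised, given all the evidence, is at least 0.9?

4

Prior odds: (1/1500) ÷ (1499/1500) = 1/1499.
False-positive rate = 1 − 0.95 = 0.05; likelihood ratio of a positive = 0.95/0.05 = 19.
Target posterior odds = 0.9/0.1 = 9.
Require 19ⁿ ≥ 9 ÷ (1/1499) = 13491.
19³ = 6859 falls short of 13491 but 19⁴ = 130321 reaches it, so n = 4.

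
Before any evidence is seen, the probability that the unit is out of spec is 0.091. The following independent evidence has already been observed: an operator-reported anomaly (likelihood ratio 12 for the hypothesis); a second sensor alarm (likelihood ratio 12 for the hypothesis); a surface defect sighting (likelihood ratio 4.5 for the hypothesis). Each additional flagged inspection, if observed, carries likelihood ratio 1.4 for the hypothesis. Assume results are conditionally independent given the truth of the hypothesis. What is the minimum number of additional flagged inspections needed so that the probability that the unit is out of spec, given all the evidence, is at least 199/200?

Prior odds = 0.091/0.909 = 91/909.
Combined Bayes factor of the evidence already in hand = 12 × 12 × 4.5 = 648.
Odds after that evidence = (91/909) × 648 = 6552/101.
Target odds = 0.995/0.005 = 199.
Need 1.4ⁿ ≥ 199 ÷ (6552/101) = 20099/6552.
1.4³ = 2.744 falls short of 20099/6552 but 1.4⁴ = 3.8416 reaches it, so n = 4.

4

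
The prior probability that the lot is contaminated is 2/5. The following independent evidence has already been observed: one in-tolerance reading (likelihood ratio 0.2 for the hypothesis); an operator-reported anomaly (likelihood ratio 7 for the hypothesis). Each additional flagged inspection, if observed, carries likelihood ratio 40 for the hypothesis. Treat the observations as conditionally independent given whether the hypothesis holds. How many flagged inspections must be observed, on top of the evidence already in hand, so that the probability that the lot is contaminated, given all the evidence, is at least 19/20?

Prior odds = 0.4/0.6 = 2/3.
Combined Bayes factor of the evidence already in hand = 0.2 × 7 = 1.4.
Odds after that evidence = (2/3) × 1.4 = 14/15.
Target odds = 0.95/0.05 = 19.
Need 40ⁿ ≥ 19 ÷ (14/15) = 285/14.
40¹ = 40, which meets the required 285/14; so n = 1.

1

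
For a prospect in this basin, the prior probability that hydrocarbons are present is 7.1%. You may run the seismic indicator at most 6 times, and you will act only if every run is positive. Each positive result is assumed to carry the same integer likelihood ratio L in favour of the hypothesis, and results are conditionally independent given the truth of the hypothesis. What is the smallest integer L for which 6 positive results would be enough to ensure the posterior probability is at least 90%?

3

Prior odds = 0.071/0.929 = 71/929.
Target odds = 0.9/0.1 = 9.
Need L⁶ ≥ 9 ÷ (71/929) = 8361/71.
2⁶ = 64 < 8361/71 ≤ 729 = 3⁶, so L = 3.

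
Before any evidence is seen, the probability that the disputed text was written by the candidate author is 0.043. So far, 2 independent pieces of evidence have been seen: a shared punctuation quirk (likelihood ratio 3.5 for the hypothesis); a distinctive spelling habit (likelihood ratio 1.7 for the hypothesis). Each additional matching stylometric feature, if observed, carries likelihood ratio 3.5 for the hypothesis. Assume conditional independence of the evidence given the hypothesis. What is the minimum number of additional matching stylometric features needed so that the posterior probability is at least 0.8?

Prior odds = 0.043/0.957 = 43/957.
Combined Bayes factor of the evidence already in hand = 3.5 × 1.7 = 5.95.
Odds after that evidence = (43/957) × 5.95 = 5117/19140.
Target odds = 0.8/0.2 = 4.
Need 3.5ⁿ ≥ 4 ÷ (5117/19140) = 76560/5117.
3.5² = 12.25 falls short of 76560/5117 but 3.5³ = 42.875 reaches it, so n = 3.

3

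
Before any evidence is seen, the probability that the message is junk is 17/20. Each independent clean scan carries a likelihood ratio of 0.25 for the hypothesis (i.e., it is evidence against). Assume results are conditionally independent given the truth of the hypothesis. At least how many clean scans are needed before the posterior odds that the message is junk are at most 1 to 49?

Prior odds = 0.85/0.15 = 17/3.
Likelihood ratio per clean scan = 0.25.
Target odds = 1/49.
Need (17/3) × 0.25ⁿ ≤ 1/49, i.e. 0.25ⁿ ≤ 3/833.
0.25⁴ = 0.00390625 is still above 3/833 but 0.25⁵ = 1/1024 is at or below it, so n = 5.

5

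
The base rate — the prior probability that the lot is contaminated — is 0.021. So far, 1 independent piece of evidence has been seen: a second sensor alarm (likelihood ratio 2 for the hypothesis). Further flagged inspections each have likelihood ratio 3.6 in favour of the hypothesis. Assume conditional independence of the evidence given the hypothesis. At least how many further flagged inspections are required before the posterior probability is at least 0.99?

7

Prior odds = 0.021/0.979 = 21/979.
Bayes factor of the evidence already in hand = 2.
Odds after that evidence = (21/979) × 2 = 42/979.
Target odds = 0.99/0.01 = 99.
Need 3.6ⁿ ≥ 99 ÷ (42/979) = 32307/14.
3.6⁶ = 34012224/15625 falls short of 32307/14 but 3.6⁷ = 612220032/78125 reaches it, so n = 7.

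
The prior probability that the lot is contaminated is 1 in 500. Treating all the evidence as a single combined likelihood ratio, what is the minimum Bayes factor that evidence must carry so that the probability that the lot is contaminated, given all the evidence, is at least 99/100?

Prior odds = 0.002/0.998 = 1/499.
Target odds = 0.99/0.01 = 99.
Required Bayes factor = 99 ÷ (1/499) = 49401.

49401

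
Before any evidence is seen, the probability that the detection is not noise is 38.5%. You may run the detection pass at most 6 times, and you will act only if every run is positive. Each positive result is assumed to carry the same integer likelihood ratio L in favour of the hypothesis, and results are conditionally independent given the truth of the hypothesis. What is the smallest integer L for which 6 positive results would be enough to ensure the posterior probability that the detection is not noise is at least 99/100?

Prior odds = 0.385/0.615 = 77/123.
Target odds = 0.99/0.01 = 99.
Need L⁶ ≥ 99 ÷ (77/123) = 1107/7.
2⁶ = 64 < 1107/7 ≤ 729 = 3⁶, so L = 3.

3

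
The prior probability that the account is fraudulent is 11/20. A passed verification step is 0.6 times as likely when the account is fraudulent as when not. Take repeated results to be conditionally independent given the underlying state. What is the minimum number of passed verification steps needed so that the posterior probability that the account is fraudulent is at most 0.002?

13

Prior odds = 0.55/0.45 = 11/9.
Likelihood ratio per passed verification step = 0.6.
Target odds: 0.002 ÷ 0.998 = 1/499.
Require 0.6ⁿ ≤ 1/499 ÷ (11/9) = 9/5489.
0.6¹² = 531441/244140625 is still above 9/5489 but 0.6¹³ ≈0.00130607 is at or below it, so n = 13.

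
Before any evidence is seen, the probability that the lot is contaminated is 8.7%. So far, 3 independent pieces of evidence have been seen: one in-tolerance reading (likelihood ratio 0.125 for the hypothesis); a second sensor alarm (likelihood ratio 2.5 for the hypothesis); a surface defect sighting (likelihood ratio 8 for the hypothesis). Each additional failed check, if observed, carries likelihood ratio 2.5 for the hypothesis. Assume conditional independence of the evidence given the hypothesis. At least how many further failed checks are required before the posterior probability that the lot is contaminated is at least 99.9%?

10

Prior odds = 0.087/0.913 = 87/913.
Combined Bayes factor of the evidence already in hand = 0.125 × 2.5 × 8 = 2.5.
Odds after that evidence = (87/913) × 2.5 = 435/1826.
Target odds = 0.999/0.001 = 999.
Need 2.5ⁿ ≥ 999 ÷ (435/1826) = 608058/145.
2.5⁹ = 1953125/512 falls short of 608058/145 but 2.5¹⁰ = 9765625/1024 reaches it, so n = 10.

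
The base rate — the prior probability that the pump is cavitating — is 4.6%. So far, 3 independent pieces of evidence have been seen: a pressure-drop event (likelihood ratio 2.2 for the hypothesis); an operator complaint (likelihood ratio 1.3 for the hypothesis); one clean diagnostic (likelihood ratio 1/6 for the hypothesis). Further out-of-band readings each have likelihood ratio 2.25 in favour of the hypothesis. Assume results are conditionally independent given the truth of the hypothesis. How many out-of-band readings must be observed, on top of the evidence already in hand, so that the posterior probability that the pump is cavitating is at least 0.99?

11

Prior odds = 0.046/0.954 = 23/477.
Combined Bayes factor of the evidence already in hand = 2.2 × 1.3 × (1/6) = 143/300.
Odds after that evidence = (23/477) × 143/300 = 3289/143100.
Target odds = 0.99/0.01 = 99.
Need 2.25ⁿ ≥ 99 ÷ (3289/143100) = 1287900/299.
2.25¹⁰ ≈3325.26 falls short of 1287900/299 but 2.25¹¹ ≈7481.83 reaches it, so n = 11.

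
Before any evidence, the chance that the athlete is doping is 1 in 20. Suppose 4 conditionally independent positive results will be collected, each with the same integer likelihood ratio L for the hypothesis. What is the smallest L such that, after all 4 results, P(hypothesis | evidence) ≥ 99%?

Prior odds = 0.05/0.95 = 1/19.
Target odds = 0.99/0.01 = 99.
Need L⁴ ≥ 99 ÷ (1/19) = 1881.
6⁴ = 1296 < 1881 ≤ 2401 = 7⁴, so L = 7.

7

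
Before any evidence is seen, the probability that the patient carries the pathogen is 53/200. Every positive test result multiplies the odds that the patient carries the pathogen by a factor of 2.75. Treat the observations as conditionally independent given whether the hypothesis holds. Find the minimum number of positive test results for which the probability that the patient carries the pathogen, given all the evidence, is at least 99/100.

6

Prior odds = 0.265/0.735 = 53/147.
Likelihood ratio per positive test result = 2.75.
Target posterior odds = 0.99/0.01 = 99.
Require 2.75ⁿ ≥ 99 ÷ (53/147) = 14553/53.
2.75⁵ = 161051/1024 falls short of 14553/53 but 2.75⁶ = 1771561/4096 reaches it, so n = 6.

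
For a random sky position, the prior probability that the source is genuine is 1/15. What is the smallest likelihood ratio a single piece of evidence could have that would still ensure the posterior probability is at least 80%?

56

Prior odds = (1/15)/(14/15) = 1/14.
Target odds = 0.8/0.2 = 4.
Required Bayes factor = 4 ÷ (1/14) = 56.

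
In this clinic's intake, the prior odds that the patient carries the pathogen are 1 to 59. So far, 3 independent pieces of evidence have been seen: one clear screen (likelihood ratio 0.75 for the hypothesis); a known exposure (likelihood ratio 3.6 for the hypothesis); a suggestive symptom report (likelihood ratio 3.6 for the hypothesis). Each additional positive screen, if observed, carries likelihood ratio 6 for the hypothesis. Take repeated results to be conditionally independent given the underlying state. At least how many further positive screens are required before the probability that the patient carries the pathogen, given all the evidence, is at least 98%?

Prior odds = 1/59.
Combined Bayes factor of the evidence already in hand = 0.75 × 3.6 × 3.6 = 9.72.
Odds after that evidence = (1/59) × 9.72 = 243/1475.
Target odds = 0.98/0.02 = 49.
Need 6ⁿ ≥ 49 ÷ (243/1475) = 72275/243.
6³ = 216 falls short of 72275/243 but 6⁴ = 1296 reaches it, so n = 4.

4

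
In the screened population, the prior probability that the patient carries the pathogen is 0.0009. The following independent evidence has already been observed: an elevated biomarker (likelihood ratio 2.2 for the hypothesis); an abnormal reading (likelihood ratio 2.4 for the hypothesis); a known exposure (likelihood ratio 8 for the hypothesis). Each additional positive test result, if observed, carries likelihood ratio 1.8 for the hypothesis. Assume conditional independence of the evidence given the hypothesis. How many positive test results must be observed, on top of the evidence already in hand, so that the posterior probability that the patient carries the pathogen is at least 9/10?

10

Prior odds = 0.0009/0.9991 = 9/9991.
Combined Bayes factor of the evidence already in hand = 2.2 × 2.4 × 8 = 42.24.
Odds after that evidence = (9/9991) × 42.24 = 9504/249775.
Target odds = 0.9/0.1 = 9.
Need 1.8ⁿ ≥ 9 ÷ (9504/249775) = 249775/1056.
1.8⁹ = 387420489/1953125 falls short of 249775/1056 but 1.8¹⁰ ≈357.047 reaches it, so n = 10.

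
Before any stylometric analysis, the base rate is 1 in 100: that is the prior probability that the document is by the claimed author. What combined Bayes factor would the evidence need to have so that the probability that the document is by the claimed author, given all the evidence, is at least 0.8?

Prior odds = 0.01/0.99 = 1/99.
Target odds = 0.8/0.2 = 4.
Required Bayes factor = 4 ÷ (1/99) = 396.

396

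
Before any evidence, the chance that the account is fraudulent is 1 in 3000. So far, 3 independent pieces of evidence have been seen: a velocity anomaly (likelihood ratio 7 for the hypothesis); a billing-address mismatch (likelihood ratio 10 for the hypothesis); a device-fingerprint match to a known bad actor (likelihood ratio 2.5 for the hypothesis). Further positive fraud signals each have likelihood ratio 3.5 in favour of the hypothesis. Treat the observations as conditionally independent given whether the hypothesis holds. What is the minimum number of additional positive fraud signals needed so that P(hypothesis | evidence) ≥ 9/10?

Prior odds = (1/3000)/(2999/3000) = 1/2999.
Combined Bayes factor of the evidence already in hand = 7 × 10 × 2.5 = 175.
Odds after that evidence = (1/2999) × 175 = 175/2999.
Target odds = 0.9/0.1 = 9.
Need 3.5ⁿ ≥ 9 ÷ (175/2999) = 26991/175.
3.5⁴ = 150.0625 falls short of 26991/175 but 3.5⁵ = 525.21875 reaches it, so n = 5.

5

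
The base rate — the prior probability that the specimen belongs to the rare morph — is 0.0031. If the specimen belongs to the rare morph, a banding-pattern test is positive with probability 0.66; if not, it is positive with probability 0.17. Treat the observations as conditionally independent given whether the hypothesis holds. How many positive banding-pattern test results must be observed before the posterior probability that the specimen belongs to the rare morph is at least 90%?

6

Prior odds: 0.0031 ÷ 0.9969 = 31/9969.
Likelihood ratio of a positive = 0.66/0.17 = 66/17.
Target odds: 0.9 ÷ 0.1 = 9.
Need (31/9969) × (66/17)ⁿ ≥ 9, i.e. (66/17)ⁿ ≥ 89721/31.
(66/17)⁵ ≈882.013 falls short of 89721/31 but (66/17)⁶ ≈3424.29 reaches it, so n = 6.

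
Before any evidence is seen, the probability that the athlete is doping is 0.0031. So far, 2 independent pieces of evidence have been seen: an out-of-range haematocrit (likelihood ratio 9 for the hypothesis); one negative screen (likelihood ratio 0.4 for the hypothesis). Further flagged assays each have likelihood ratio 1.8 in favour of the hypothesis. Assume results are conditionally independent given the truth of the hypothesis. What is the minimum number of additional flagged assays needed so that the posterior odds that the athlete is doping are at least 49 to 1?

Prior odds = 0.0031/0.9969 = 31/9969.
Combined Bayes factor of the evidence already in hand = 9 × 0.4 = 3.6.
Odds after that evidence = (31/9969) × 3.6 = 186/16615.
Target odds = 49.
Need 1.8ⁿ ≥ 49 ÷ (186/16615) = 814135/186.
1.8¹⁴ ≈3748.13 falls short of 814135/186 but 1.8¹⁵ ≈6746.64 reaches it, so n = 15.

15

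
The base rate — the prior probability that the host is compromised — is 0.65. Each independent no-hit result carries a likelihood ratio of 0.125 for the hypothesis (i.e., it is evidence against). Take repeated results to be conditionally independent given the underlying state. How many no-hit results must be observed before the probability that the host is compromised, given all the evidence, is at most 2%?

Prior odds: 0.65 ÷ 0.35 = 13/7.
Likelihood ratio per no-hit result = 0.125.
Target posterior odds = 0.02/0.98 = 1/49.
Require 0.125ⁿ ≤ 1/49 ÷ (13/7) = 1/91.
0.125² = 0.015625 is still above 1/91 but 0.125³ = 0.001953125 is at or below it, so n = 3.

3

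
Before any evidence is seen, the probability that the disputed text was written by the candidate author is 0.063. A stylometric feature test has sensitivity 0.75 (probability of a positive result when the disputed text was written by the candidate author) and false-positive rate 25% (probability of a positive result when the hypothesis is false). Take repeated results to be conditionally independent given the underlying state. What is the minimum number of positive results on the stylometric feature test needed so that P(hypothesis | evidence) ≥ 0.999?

9

Prior odds: 0.063 ÷ 0.937 = 63/937.
Likelihood ratio of a positive result = 0.75/0.25 = 3.
Target odds: 0.999 ÷ 0.001 = 999.
Require 3ⁿ ≥ 999 ÷ (63/937) = 104007/7.
3⁸ = 6561 falls short of 104007/7 but 3⁹ = 19683 reaches it, so n = 9.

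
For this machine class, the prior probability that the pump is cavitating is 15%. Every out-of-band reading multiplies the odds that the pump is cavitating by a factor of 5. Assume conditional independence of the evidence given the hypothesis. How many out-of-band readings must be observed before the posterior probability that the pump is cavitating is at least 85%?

3

Prior odds = 0.15/0.85 = 3/17.
Likelihood ratio per out-of-band reading = 5.
Target odds: 0.85 ÷ 0.15 = 17/3.
Need (3/17) × 5ⁿ ≥ 17/3, i.e. 5ⁿ ≥ 289/9.
5² = 25 falls short of 289/9 but 5³ = 125 reaches it, so n = 3.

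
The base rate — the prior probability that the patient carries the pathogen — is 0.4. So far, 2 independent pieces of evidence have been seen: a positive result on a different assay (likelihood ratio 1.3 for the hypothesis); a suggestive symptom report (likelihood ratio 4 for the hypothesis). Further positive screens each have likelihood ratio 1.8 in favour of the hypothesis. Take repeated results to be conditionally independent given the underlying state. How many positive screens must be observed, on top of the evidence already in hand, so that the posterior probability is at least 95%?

Prior odds = 0.4/0.6 = 2/3.
Combined Bayes factor of the evidence already in hand = 1.3 × 4 = 5.2.
Odds after that evidence = (2/3) × 5.2 = 52/15.
Target odds = 0.95/0.05 = 19.
Need 1.8ⁿ ≥ 19 ÷ (52/15) = 285/52.
1.8² = 3.24 falls short of 285/52 but 1.8³ = 5.832 reaches it, so n = 3.

3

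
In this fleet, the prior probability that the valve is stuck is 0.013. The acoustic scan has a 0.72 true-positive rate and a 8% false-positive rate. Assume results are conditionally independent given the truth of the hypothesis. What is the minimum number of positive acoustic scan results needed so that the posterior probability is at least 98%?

Prior odds: 0.013 ÷ 0.987 = 13/987.
Likelihood ratio of a positive result = 0.72/0.08 = 9.
Target odds: 0.98 ÷ 0.02 = 49.
Require 9ⁿ ≥ 49 ÷ (13/987) = 48363/13.
9³ = 729 falls short of 48363/13 but 9⁴ = 6561 reaches it, so n = 4.

4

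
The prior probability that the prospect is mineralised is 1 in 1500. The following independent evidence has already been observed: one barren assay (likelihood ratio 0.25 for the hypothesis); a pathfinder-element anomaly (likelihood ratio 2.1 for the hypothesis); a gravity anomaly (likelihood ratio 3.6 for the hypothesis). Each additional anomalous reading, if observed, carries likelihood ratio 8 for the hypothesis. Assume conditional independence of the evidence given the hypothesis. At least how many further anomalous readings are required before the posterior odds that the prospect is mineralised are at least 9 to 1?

5

Prior odds = (1/1500)/(1499/1500) = 1/1499.
Combined Bayes factor of the evidence already in hand = 0.25 × 2.1 × 3.6 = 1.89.
Odds after that evidence = (1/1499) × 1.89 = 189/149900.
Target odds = 9.
Need 8ⁿ ≥ 9 ÷ (189/149900) = 149900/21.
8⁴ = 4096 falls short of 149900/21 but 8⁵ = 32768 reaches it, so n = 5.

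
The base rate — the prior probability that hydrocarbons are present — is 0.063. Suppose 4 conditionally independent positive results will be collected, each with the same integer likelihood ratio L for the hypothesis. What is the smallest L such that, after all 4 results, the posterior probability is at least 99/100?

7

Prior odds = 0.063/0.937 = 63/937.
Target odds = 0.99/0.01 = 99.
Need L⁴ ≥ 99 ÷ (63/937) = 10307/7.
6⁴ = 1296 < 10307/7 ≤ 2401 = 7⁴, so L = 7.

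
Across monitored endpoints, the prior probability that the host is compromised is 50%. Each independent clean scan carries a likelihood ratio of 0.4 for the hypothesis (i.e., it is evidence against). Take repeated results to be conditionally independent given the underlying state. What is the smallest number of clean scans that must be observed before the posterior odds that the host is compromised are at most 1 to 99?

Prior odds: 0.5 ÷ 0.5 = 1.
Likelihood ratio per clean scan = 0.4.
Target odds = 1/99.
Require 0.4ⁿ ≤ 1/99 ÷ 1 = 1/99.
0.4⁵ = 0.01024 is still above 1/99 but 0.4⁶ = 64/15625 is at or below it, so n = 6.

6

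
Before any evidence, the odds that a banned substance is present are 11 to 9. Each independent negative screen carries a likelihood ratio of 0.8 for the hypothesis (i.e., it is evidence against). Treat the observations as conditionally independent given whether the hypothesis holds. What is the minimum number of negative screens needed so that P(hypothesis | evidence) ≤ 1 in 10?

11

Prior odds = 11/9.
Likelihood ratio per negative screen = 0.8.
Target posterior odds = 0.1/0.9 = 1/9.
Need (11/9) × 0.8ⁿ ≤ 1/9, i.e. 0.8ⁿ ≤ 1/11.
0.8¹⁰ = 1048576/9765625 is still above 1/11 but 0.8¹¹ = 4194304/48828125 is at or below it, so n = 11.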